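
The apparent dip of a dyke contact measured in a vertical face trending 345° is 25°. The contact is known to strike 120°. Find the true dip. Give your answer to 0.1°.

33.4°

The section is 45° from the strike.
tan(true dip) = tan 25° / sin 45° = 0.6595
δ = arctan(0.6595) = 33.40°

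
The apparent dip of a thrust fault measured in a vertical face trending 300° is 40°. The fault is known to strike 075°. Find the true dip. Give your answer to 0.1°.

49.9°

The section is 45° from the strike.
tan δ = tan α / sin β = tan 40° / sin 45° = 0.8391 / 0.7071 = 1.1867
δ = arctan(1.1867) = 49.88°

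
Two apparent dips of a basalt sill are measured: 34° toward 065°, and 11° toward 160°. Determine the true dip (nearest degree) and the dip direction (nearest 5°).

Each apparent-dip line lies in the plane. As unit vectors (x east, y north, z up), v₁ plunges 34°→065° and v₂ plunges 11°→160°.
The plane normal is n = v₁ × v₂ ∝ (0.583, 0.044, 0.811).
Dip δ = arctan(|n_h|/n_z) = arctan(0.584/0.811) = 35.8°.
Dip direction = azimuth of (n_x, n_y) = atan2(0.583, 0.044) = 86°.

true dip 36°, dip direction 085°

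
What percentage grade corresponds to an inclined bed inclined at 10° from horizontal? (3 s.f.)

grade % = 100 × tan 10° = 100 × 0.1763

17.6%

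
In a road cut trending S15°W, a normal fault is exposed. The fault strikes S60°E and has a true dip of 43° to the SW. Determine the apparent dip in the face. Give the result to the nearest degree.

Angle between strike (S60°E) and section (S15°W): β = 75°.
tan(apparent dip) = tan 43° · sin 75° = 0.9007
α = arctan(0.9007) = 42.01°

42°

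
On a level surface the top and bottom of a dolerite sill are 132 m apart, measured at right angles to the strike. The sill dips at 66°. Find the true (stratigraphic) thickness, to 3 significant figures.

121 m

True thickness t = w · sin(dip) = 132 × sin 66°
t = 132 × 0.9135 = 120.588 m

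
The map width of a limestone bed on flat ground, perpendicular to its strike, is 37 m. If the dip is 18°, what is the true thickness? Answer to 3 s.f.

True thickness t = w · sin(dip) = 37 × sin 18°
t = 37 × 0.3090 = 11.434 m

11.4 m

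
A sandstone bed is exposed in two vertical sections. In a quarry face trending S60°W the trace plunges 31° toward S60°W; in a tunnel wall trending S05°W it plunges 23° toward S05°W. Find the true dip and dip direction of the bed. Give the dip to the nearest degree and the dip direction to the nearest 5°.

The two traces are lines in the plane: v₁ = (sin 240°·cos 31°, cos 240°·cos 31°, −sin 31°), v₂ = (sin 185°·cos 23°, cos 185°·cos 23°, −sin 23°).
n = v₁ × v₂ = (-0.305, -0.249, 0.646) (taken with n_z > 0).
True dip = arccos(n_z / |n|) = arccos(0.8542) = 31.3°.
Dip direction = azimuth of (n_x, n_y) = atan2(-0.305, -0.249) = 231°.

true dip 31°, dip direction 230°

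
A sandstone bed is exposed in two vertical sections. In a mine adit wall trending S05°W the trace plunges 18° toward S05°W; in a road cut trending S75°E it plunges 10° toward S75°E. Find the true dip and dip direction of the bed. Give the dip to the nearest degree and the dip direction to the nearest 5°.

true dip 19°, dip direction 165°

The two traces are lines in the plane: v₁ = (sin 185°·cos 18°, cos 185°·cos 18°, −sin 18°), v₂ = (sin 105°·cos 10°, cos 105°·cos 10°, −sin 10°).
n = v₁ × v₂ = (0.086, -0.308, 0.922) (taken with n_z > 0).
True dip = arccos(n_z / |n|) = arccos(0.9447) = 19.1°.
Dip direction = atan2(0.086, -0.308) = 164° (azimuth of n's horizontal projection).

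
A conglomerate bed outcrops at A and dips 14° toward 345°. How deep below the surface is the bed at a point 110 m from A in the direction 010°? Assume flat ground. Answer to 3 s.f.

24.9 m

The hole lies 25° from the dip direction, so the down-dip offset is 110 × cos 25° = 99.69 m.
Depth = down-dip offset × tan(dip) = 99.69 × tan 14° = 99.69 × 0.2493
Depth = 24.86 m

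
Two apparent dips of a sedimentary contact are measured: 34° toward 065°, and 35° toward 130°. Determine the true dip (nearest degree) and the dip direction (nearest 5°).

Represent each trace as a vector plunging at its apparent dip toward its trend (east-north-up frame): v₁ = (0.751, 0.350, -0.559), v₂ = (0.628, -0.527, -0.574).
Cross product v₁ × v₂ gives the pole to the plane: n ∝ (0.495, -0.080, 0.615).
True dip = arccos(n_z / |n|) = arccos(0.7750) = 39.2°.
The horizontal component of n points toward azimuth atan2(n_x, n_y) = 99°, the dip direction.

true dip 39°, dip direction 100°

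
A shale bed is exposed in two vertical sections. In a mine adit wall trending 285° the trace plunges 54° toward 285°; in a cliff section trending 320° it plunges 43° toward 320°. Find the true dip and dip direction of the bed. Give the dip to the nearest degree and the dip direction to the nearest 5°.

true dip 55°, dip direction 270°

The two traces are lines in the plane: v₁ = (sin 285°·cos 54°, cos 285°·cos 54°, −sin 54°), v₂ = (sin 320°·cos 43°, cos 320°·cos 43°, −sin 43°).
The plane normal is n = v₁ × v₂ ∝ (-0.349, 0.007, 0.247).
Dip δ = arctan(|n_h|/n_z) = arctan(0.350/0.247) = 54.8°.
Dip direction = atan2(-0.349, 0.007) = 271° (azimuth of n's horizontal projection).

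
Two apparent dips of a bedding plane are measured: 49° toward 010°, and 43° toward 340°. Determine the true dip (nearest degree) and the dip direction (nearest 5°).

true dip 49°, dip direction 015°

Represent each trace as a vector plunging at its apparent dip toward its trend (east-north-up frame): v₁ = (0.114, 0.646, -0.755), v₂ = (-0.250, 0.687, -0.682).
The plane normal is n = v₁ × v₂ ∝ (0.078, 0.266, 0.240).
tan δ = √(n_x²+n_y²)/n_z = 0.278/0.240, so δ = 49.2°.
Dip direction = azimuth of (n_x, n_y) = atan2(0.078, 0.266) = 16°.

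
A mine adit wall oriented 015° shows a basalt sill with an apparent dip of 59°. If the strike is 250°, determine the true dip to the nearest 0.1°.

The section is 55° from the strike.
tan(true dip) = tan 59° / sin 55° = 2.0317
δ = arctan(2.0317) = 63.79°

63.8°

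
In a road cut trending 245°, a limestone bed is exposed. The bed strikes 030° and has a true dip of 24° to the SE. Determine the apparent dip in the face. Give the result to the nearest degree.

Angle between strike (030°) and section (245°): β = 35°.
tan(apparent dip) = tan 24° · sin 35° = 0.2554
α = arctan(0.2554) = 14.33°

14°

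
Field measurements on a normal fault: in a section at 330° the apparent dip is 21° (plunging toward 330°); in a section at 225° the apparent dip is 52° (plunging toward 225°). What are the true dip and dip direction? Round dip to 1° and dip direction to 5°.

true dip 56°, dip direction 255°

Each apparent-dip line lies in the plane. As unit vectors (x east, y north, z up), v₁ plunges 21°→330° and v₂ plunges 52°→225°.
Cross product v₁ × v₂ gives the pole to the plane: n ∝ (-0.793, -0.212, 0.555).
True dip = arccos(n_z / |n|) = arccos(0.5602) = 55.9°.
Dip direction = atan2(-0.793, -0.212) = 255° (azimuth of n's horizontal projection).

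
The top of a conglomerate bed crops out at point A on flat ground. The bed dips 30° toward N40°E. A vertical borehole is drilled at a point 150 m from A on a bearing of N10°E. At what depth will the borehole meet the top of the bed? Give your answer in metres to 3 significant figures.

The hole lies 30° from the dip direction, so the down-dip offset is 150 × cos 30° = 129.90 m.
Depth = down-dip offset × tan(dip) = 129.90 × tan 30° = 129.90 × 0.5774
Depth = 75.00 m

75.0 m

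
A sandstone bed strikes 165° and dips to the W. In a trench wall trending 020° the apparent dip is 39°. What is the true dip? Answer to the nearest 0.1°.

The section is 35° from the strike.
tan(true dip) = tan 39° / sin 35° = 1.4118
true dip = arctan 1.4118 = 54.69°

54.7°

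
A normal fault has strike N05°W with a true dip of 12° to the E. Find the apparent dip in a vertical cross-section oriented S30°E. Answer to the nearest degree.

5°

The strike is N05°W and the section trends S30°E; the acute angle between them is β = 25°.
tan α = tan 12° × sin 25° = 0.2126 × 0.4226 = 0.0898
apparent dip = arctan 0.0898 = 5.13°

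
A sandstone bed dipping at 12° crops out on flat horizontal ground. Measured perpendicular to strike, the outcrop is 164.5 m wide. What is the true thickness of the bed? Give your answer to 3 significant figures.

34.2 m

True thickness t = w · sin(dip) = 164.5 × sin 12°
t = 164.5 × 0.2079 = 34.201 m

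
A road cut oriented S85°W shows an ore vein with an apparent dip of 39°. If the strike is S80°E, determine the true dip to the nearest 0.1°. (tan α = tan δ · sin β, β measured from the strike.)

β = acute angle between strike S80°E and section S85°W = 15°.
tan δ = tan α / sin β = tan 39° / sin 15° = 0.8098 / 0.2588 = 3.1288
δ = arctan(3.1288) = 72.28°

72.3°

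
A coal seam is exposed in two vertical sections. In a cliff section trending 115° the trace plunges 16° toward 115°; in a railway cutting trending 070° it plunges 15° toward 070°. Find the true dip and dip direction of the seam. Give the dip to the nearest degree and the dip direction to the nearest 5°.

The two traces are lines in the plane: v₁ = (sin 115°·cos 16°, cos 115°·cos 16°, −sin 16°), v₂ = (sin 70°·cos 15°, cos 70°·cos 15°, −sin 15°).
Cross product v₁ × v₂ gives the pole to the plane: n ∝ (0.196, -0.025, 0.657).
tan δ = √(n_x²+n_y²)/n_z = 0.198/0.657, so δ = 16.8°.
The horizontal component of n points toward azimuth atan2(n_x, n_y) = 97°, the dip direction.

true dip 17°, dip direction 095°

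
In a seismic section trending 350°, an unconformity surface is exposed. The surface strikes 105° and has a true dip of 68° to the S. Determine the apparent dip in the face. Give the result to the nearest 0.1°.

Angle between strike (105°) and section (350°): β = 65°.
tan α = tan 68° × sin 65° = 2.4751 × 0.9063 = 2.2432
apparent dip = arctan 2.2432 = 65.97°

66.0°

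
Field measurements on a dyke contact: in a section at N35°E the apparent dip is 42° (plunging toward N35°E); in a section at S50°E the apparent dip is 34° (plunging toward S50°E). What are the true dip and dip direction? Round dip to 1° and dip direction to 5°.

Represent each trace as a vector plunging at its apparent dip toward its trend (east-north-up frame): v₁ = (0.426, 0.609, -0.669), v₂ = (0.635, -0.533, -0.559).
n = v₁ × v₂ = (0.697, 0.187, 0.614) (taken with n_z > 0).
tan δ = √(n_x²+n_y²)/n_z = 0.722/0.614, so δ = 49.6°.
The horizontal component of n points toward azimuth atan2(n_x, n_y) = 75°, the dip direction.

true dip 50°, dip direction 075°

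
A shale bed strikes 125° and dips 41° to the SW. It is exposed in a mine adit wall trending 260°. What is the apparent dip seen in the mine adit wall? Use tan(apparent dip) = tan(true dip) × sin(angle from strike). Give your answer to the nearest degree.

The strike is 125° and the section trends 260°; the acute angle between them is β = 45°.
tan α = tan 41° × sin 45° = 0.8693 × 0.7071 = 0.6147
apparent dip = arctan 0.6147 = 31.58°

32°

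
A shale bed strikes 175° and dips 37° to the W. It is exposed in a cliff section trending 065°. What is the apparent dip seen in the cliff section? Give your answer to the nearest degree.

The strike is 175° and the section trends 065°; the acute angle between them is β = 70°.
tan α = tan 37° × sin 70° = 0.7536 × 0.9397 = 0.7081
apparent dip = arctan 0.7081 = 35.30°

35°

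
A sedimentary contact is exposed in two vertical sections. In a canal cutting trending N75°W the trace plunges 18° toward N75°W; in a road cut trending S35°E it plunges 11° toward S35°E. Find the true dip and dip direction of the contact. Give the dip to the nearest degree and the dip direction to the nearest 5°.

Each apparent-dip line lies in the plane. As unit vectors (x east, y north, z up), v₁ plunges 18°→N75°W and v₂ plunges 11°→S35°E.
The plane normal is n = v₁ × v₂ ∝ (-0.295, -0.349, 0.600).
Dip δ = arctan(|n_h|/n_z) = arctan(0.457/0.600) = 37.3°.
Dip direction = atan2(-0.295, -0.349) = 220° (azimuth of n's horizontal projection).

true dip 37°, dip direction 220°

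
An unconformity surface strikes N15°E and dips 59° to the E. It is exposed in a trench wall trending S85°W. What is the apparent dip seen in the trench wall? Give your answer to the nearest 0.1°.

The section lies 70° from the strike.
tan(apparent dip) = tan 59° · sin 70° = 1.5639
apparent dip = arctan 1.5639 = 57.40°

57.4°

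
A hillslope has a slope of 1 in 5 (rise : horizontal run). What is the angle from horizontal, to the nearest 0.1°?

tan θ = 1/5 = 0.2000
θ = arctan(0.2000) = 11.31°

11.3°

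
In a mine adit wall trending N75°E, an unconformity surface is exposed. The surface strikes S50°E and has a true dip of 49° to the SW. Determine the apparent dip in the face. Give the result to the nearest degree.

Angle between strike (S50°E) and section (N75°E): β = 55°.
tan α = tan 49° × sin 55° = 1.1504 × 0.8192 = 0.9423
α = arctan(0.9423) = 43.30°

43°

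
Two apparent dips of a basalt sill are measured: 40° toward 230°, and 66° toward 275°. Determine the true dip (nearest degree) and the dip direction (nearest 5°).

true dip 68°, dip direction 300°

The two traces are lines in the plane: v₁ = (sin 230°·cos 40°, cos 230°·cos 40°, −sin 40°), v₂ = (sin 275°·cos 66°, cos 275°·cos 66°, −sin 66°).
n = v₁ × v₂ = (-0.473, 0.276, 0.220) (taken with n_z > 0).
tan δ = √(n_x²+n_y²)/n_z = 0.547/0.220, so δ = 68.1°.
Dip direction = azimuth of (n_x, n_y) = atan2(-0.473, 0.276) = 300°.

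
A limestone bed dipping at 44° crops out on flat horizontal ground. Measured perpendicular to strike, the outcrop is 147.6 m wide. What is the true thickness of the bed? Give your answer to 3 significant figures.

True thickness t = w · sin(dip) = 147.6 × sin 44°
t = 147.6 × 0.6947 = 102.532 m

103 m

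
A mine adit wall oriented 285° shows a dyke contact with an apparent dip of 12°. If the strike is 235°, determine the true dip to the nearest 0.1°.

The section is 50° from the strike.
tan(true dip) = tan 12° / sin 50° = 0.2775
true dip = arctan 0.2775 = 15.51°

15.5°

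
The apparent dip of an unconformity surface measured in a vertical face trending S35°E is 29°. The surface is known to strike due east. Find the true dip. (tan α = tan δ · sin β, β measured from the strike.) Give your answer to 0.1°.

The section is 55° from the strike.
tan(true dip) = tan 29° / sin 55° = 0.6767
true dip = arctan 0.6767 = 34.09°

34.1°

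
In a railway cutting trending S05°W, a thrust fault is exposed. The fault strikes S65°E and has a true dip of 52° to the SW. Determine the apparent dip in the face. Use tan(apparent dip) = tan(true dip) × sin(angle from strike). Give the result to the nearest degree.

The section lies 70° from the strike.
tan(apparent dip) = tan 52° · sin 70° = 1.2028
apparent dip = arctan 1.2028 = 50.26°

50°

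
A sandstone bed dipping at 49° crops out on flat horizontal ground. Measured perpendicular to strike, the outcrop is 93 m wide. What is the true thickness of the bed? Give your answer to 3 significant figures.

70.2 m

True thickness t = w · sin(dip) = 93 × sin 49°
t = 93 × 0.7547 = 70.188 m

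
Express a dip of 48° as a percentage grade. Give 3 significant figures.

grade % = 100 × tan 48° = 100 × 1.1106

111%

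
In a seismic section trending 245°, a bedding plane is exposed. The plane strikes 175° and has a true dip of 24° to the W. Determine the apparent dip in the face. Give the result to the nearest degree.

The section lies 70° from the strike.
tan α = tan 24° × sin 70° = 0.4452 × 0.9397 = 0.4184
α = arctan(0.4184) = 22.70°

23°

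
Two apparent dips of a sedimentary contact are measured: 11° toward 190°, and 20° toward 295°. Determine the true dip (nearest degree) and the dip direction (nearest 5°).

Each apparent-dip line lies in the plane. As unit vectors (x east, y north, z up), v₁ plunges 11°→190° and v₂ plunges 20°→295°.
Cross product v₁ × v₂ gives the pole to the plane: n ∝ (-0.406, -0.104, 0.891).
tan δ = √(n_x²+n_y²)/n_z = 0.420/0.891, so δ = 25.2°.
The horizontal component of n points toward azimuth atan2(n_x, n_y) = 256°, the dip direction.

true dip 25°, dip direction 255°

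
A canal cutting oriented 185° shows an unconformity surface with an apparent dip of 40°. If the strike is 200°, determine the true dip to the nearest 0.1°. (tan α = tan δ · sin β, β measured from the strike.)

72.9°

The section is 15° from the strike.
tan(true dip) = tan 40° / sin 15° = 3.2420
true dip = arctan 3.2420 = 72.86°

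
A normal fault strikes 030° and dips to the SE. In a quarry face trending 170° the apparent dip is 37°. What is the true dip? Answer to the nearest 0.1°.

49.5°

The section is 40° from the strike.
tan(true dip) = tan 37° / sin 40° = 1.1723
true dip = arctan 1.1723 = 49.54°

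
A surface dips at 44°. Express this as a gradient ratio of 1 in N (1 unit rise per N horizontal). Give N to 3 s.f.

1 : N means tan θ = 1/N, so N = 1/tan 44° = 1/0.9657

1 in 1.04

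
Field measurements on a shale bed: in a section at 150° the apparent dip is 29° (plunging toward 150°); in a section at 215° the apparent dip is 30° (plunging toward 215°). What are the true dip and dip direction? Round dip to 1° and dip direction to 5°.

true dip 34°, dip direction 185°

Each apparent-dip line lies in the plane. As unit vectors (x east, y north, z up), v₁ plunges 29°→150° and v₂ plunges 30°→215°.
Cross product v₁ × v₂ gives the pole to the plane: n ∝ (-0.035, -0.459, 0.686).
True dip = arccos(n_z / |n|) = arccos(0.8303) = 33.9°.
The horizontal component of n points toward azimuth atan2(n_x, n_y) = 184°, the dip direction.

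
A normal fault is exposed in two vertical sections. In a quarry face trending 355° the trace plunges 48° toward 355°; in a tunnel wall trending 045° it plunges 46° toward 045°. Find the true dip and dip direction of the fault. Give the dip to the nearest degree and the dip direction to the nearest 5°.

true dip 50°, dip direction 015°

The two traces are lines in the plane: v₁ = (sin 355°·cos 48°, cos 355°·cos 48°, −sin 48°), v₂ = (sin 45°·cos 46°, cos 45°·cos 46°, −sin 46°).
Cross product v₁ × v₂ gives the pole to the plane: n ∝ (0.114, 0.407, 0.356).
tan δ = √(n_x²+n_y²)/n_z = 0.423/0.356, so δ = 49.9°.
Dip direction = azimuth of (n_x, n_y) = atan2(0.114, 0.407) = 16°.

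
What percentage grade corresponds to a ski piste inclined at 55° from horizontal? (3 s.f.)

grade % = 100 × tan 55° = 100 × 1.4281

143%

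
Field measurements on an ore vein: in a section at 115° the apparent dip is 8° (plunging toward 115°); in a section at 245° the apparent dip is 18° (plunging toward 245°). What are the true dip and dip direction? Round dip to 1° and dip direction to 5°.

true dip 29°, dip direction 190°

Each apparent-dip line lies in the plane. As unit vectors (x east, y north, z up), v₁ plunges 8°→115° and v₂ plunges 18°→245°.
n = v₁ × v₂ = (-0.073, -0.397, 0.721) (taken with n_z > 0).
Dip δ = arctan(|n_h|/n_z) = arctan(0.404/0.721) = 29.2°.
Dip direction = atan2(-0.073, -0.397) = 190° (azimuth of n's horizontal projection).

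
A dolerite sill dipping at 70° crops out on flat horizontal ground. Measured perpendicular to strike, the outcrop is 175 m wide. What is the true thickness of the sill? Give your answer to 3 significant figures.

164 m

True thickness t = w · sin(dip) = 175 × sin 70°
t = 175 × 0.9397 = 164.446 m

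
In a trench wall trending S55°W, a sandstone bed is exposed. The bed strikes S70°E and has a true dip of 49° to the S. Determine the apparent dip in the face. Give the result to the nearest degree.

43°

Angle between strike (S70°E) and section (S55°W): β = 55°.
tan α = tan 49° × sin 55° = 1.1504 × 0.8192 = 0.9423
apparent dip = arctan 0.9423 = 43.30°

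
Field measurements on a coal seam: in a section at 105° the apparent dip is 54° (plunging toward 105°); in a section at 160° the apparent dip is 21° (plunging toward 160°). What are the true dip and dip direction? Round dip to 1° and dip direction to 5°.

Represent each trace as a vector plunging at its apparent dip toward its trend (east-north-up frame): v₁ = (0.568, -0.152, -0.809), v₂ = (0.319, -0.877, -0.358).
n = v₁ × v₂ = (0.655, 0.055, 0.450) (taken with n_z > 0).
True dip = arccos(n_z / |n|) = arccos(0.5644) = 55.6°.
Dip direction = azimuth of (n_x, n_y) = atan2(0.655, 0.055) = 85°.

true dip 56°, dip direction 085°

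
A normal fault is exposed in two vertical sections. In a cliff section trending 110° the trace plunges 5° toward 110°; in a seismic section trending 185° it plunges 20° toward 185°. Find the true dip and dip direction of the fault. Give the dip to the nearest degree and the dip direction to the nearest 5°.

Each apparent-dip line lies in the plane. As unit vectors (x east, y north, z up), v₁ plunges 5°→110° and v₂ plunges 20°→185°.
The plane normal is n = v₁ × v₂ ∝ (-0.035, -0.327, 0.904).
True dip = arccos(n_z / |n|) = arccos(0.9397) = 20.0°.
Dip direction = atan2(-0.035, -0.327) = 186° (azimuth of n's horizontal projection).

true dip 20°, dip direction 185°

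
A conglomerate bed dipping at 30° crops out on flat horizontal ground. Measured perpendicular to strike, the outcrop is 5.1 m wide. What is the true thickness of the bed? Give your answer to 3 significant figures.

2.55 m

True thickness t = w · sin(dip) = 5.1 × sin 30°
t = 5.1 × 0.5000 = 2.550 m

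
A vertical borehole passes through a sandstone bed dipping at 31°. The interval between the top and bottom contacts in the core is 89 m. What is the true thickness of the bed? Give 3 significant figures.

True thickness t = h · cos(dip) = 89 × cos 31°
t = 89 × 0.8572 = 76.288 m

76.3 m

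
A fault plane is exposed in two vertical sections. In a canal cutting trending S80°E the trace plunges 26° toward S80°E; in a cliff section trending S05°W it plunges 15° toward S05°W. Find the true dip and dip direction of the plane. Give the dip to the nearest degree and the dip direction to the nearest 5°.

true dip 28°, dip direction 125°

Each apparent-dip line lies in the plane. As unit vectors (x east, y north, z up), v₁ plunges 26°→S80°E and v₂ plunges 15°→S05°W.
n = v₁ × v₂ = (0.381, -0.266, 0.865) (taken with n_z > 0).
tan δ = √(n_x²+n_y²)/n_z = 0.465/0.865, so δ = 28.3°.
Dip direction = atan2(0.381, -0.266) = 125° (azimuth of n's horizontal projection).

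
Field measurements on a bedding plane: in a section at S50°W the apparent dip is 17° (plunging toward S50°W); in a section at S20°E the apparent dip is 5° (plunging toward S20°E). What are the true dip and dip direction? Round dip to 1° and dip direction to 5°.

Represent each trace as a vector plunging at its apparent dip toward its trend (east-north-up frame): v₁ = (-0.733, -0.615, -0.292), v₂ = (0.341, -0.936, -0.087).
Cross product v₁ × v₂ gives the pole to the plane: n ∝ (-0.220, -0.163, 0.895).
Dip δ = arctan(|n_h|/n_z) = arctan(0.274/0.895) = 17.0°.
The horizontal component of n points toward azimuth atan2(n_x, n_y) = 233°, the dip direction.

true dip 17°, dip direction 235°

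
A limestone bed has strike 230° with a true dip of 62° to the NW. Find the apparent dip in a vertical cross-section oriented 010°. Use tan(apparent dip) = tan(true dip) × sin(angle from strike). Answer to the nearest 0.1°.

50.4°

The section lies 40° from the strike.
tan(apparent dip) = tan 62° · sin 40° = 1.2089
apparent dip = arctan 1.2089 = 50.40°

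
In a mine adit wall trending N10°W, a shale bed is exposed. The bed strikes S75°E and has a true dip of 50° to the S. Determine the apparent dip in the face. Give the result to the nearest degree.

Angle between strike (S75°E) and section (N10°W): β = 65°.
tan α = tan 50° × sin 65° = 1.1918 × 0.9063 = 1.0801
α = arctan(1.0801) = 47.21°

47°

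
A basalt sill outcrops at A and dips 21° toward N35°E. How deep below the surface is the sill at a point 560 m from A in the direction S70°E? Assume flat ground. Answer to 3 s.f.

55.6 m

The hole lies 75° from the dip direction, so the down-dip offset is 560 × cos 75° = 144.94 m.
Depth = down-dip offset × tan(dip) = 144.94 × tan 21° = 144.94 × 0.3839
Depth = 55.64 m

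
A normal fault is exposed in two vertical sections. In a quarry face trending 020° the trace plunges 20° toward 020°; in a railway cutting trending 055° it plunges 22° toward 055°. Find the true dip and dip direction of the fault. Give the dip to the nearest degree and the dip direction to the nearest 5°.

The two traces are lines in the plane: v₁ = (sin 20°·cos 20°, cos 20°·cos 20°, −sin 20°), v₂ = (sin 55°·cos 22°, cos 55°·cos 22°, −sin 22°).
n = v₁ × v₂ = (0.149, 0.139, 0.500) (taken with n_z > 0).
Dip δ = arctan(|n_h|/n_z) = arctan(0.204/0.500) = 22.2°.
Dip direction = atan2(0.149, 0.139) = 47° (azimuth of n's horizontal projection).

true dip 22°, dip direction 045°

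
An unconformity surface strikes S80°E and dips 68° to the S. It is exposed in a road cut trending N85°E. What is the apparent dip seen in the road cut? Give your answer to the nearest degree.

33°

The strike is S80°E and the section trends N85°E; the acute angle between them is β = 15°.
tan(apparent dip) = tan 68° · sin 15° = 0.6406
apparent dip = arctan 0.6406 = 32.64°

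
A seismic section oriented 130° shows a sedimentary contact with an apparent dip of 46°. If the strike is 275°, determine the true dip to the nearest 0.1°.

The section is 35° from the strike.
tan(true dip) = tan 46° / sin 35° = 1.8054
true dip = arctan 1.8054 = 61.02°

61.0°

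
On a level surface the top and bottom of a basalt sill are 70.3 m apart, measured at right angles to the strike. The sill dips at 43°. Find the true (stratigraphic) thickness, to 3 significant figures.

True thickness t = w · sin(dip) = 70.3 × sin 43°
t = 70.3 × 0.6820 = 47.944 m

47.9 m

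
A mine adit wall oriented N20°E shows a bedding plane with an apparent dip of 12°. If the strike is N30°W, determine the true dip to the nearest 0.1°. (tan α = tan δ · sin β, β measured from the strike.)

The section is 50° from the strike.
tan δ = tan α / sin β = tan 12° / sin 50° = 0.2126 / 0.7660 = 0.2775
true dip = arctan 0.2775 = 15.51°

15.5°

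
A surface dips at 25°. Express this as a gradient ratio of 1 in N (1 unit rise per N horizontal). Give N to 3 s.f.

1 in 2.14

1 : N means tan θ = 1/N, so N = 1/tan 25° = 1/0.4663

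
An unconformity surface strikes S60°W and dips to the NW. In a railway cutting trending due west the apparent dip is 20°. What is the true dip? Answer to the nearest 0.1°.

β = acute angle between strike S60°W and section due west = 30°.
tan δ = tan α / sin β = tan 20° / sin 30° = 0.3640 / 0.5000 = 0.7279
true dip = arctan 0.7279 = 36.05°

36.1°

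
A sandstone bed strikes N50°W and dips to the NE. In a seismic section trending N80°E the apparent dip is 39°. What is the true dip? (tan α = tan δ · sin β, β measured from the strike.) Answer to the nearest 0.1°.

46.6°

The section is 50° from the strike.
tan(true dip) = tan 39° / sin 50° = 1.0571
δ = arctan(1.0571) = 46.59°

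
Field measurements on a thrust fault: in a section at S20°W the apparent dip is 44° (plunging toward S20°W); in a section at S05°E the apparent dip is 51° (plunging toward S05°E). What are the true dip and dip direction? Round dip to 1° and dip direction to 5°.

Each apparent-dip line lies in the plane. As unit vectors (x east, y north, z up), v₁ plunges 44°→S20°W and v₂ plunges 51°→S05°E.
The plane normal is n = v₁ × v₂ ∝ (0.090, -0.229, 0.191).
Dip δ = arctan(|n_h|/n_z) = arctan(0.246/0.191) = 52.2°.
Dip direction = azimuth of (n_x, n_y) = atan2(0.090, -0.229) = 159°.

true dip 52°, dip direction 160°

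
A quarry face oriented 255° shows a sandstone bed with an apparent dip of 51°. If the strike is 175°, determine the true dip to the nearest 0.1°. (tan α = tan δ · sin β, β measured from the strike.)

51.4°

β = acute angle between strike 175° and section 255° = 80°.
tan(true dip) = tan 51° / sin 80° = 1.2539
δ = arctan(1.2539) = 51.43°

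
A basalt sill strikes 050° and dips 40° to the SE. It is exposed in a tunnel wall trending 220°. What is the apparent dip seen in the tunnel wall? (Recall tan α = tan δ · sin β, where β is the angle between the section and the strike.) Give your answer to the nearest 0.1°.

8.3°

The strike is 050° and the section trends 220°; the acute angle between them is β = 10°.
tan α = tan 40° × sin 10° = 0.8391 × 0.1736 = 0.1457
α = arctan(0.1457) = 8.29°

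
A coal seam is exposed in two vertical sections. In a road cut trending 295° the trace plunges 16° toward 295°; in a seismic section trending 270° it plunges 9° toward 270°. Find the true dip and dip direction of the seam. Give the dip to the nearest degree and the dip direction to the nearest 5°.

The two traces are lines in the plane: v₁ = (sin 295°·cos 16°, cos 295°·cos 16°, −sin 16°), v₂ = (sin 270°·cos 9°, cos 270°·cos 9°, −sin 9°).
n = v₁ × v₂ = (-0.064, 0.136, 0.401) (taken with n_z > 0).
Dip δ = arctan(|n_h|/n_z) = arctan(0.150/0.401) = 20.5°.
The horizontal component of n points toward azimuth atan2(n_x, n_y) = 335°, the dip direction.

true dip 21°, dip direction 335°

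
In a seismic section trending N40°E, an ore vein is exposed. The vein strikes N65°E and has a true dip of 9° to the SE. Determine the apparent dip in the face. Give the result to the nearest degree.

The strike is N65°E and the section trends N40°E; the acute angle between them is β = 25°.
tan α = tan 9° × sin 25° = 0.1584 × 0.4226 = 0.0669
α = arctan(0.0669) = 3.83°

4°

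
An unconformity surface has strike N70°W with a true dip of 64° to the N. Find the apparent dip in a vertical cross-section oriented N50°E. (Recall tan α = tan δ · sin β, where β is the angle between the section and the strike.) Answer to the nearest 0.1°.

The strike is N70°W and the section trends N50°E; the acute angle between them is β = 60°.
tan(apparent dip) = tan 64° · sin 60° = 1.7756
apparent dip = arctan 1.7756 = 60.61°

60.6°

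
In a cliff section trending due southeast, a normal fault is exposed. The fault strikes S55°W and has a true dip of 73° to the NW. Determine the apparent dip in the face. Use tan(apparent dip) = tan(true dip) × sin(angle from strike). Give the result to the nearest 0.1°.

Angle between strike (S55°W) and section (due southeast): β = 80°.
tan(apparent dip) = tan 73° · sin 80° = 3.2212
α = arctan(3.2212) = 72.75°

72.8°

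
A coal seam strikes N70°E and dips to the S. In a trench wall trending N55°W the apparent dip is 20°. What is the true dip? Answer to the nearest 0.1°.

24.0°

β = acute angle between strike N70°E and section N55°W = 55°.
tan(true dip) = tan 20° / sin 55° = 0.4443
true dip = arctan 0.4443 = 23.96°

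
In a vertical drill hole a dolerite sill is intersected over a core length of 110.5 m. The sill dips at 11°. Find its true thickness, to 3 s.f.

True thickness t = h · cos(dip) = 110.5 × cos 11°
t = 110.5 × 0.9816 = 108.470 m

108 m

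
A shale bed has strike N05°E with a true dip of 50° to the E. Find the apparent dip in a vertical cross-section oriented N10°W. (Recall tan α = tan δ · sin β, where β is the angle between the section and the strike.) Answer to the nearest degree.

The section lies 15° from the strike.
tan(apparent dip) = tan 50° · sin 15° = 0.3084
α = arctan(0.3084) = 17.14°

17°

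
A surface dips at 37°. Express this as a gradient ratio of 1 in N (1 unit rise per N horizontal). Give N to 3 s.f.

1 : N means tan θ = 1/N, so N = 1/tan 37° = 1/0.7536

1 in 1.33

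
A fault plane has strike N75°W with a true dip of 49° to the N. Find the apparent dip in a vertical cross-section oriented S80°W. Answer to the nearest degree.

The strike is N75°W and the section trends S80°W; the acute angle between them is β = 25°.
tan α = tan 49° × sin 25° = 1.1504 × 0.4226 = 0.4862
α = arctan(0.4862) = 25.93°

26°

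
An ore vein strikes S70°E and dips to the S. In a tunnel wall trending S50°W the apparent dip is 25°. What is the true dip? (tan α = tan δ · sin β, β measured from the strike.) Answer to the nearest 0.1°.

28.3°

β = acute angle between strike S70°E and section S50°W = 60°.
tan δ = tan α / sin β = tan 25° / sin 60° = 0.4663 / 0.8660 = 0.5384
true dip = arctan 0.5384 = 28.30°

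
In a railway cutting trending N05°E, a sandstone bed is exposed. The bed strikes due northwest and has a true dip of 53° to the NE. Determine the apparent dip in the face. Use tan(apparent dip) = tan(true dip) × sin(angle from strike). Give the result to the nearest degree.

45°

The strike is due northwest and the section trends N05°E; the acute angle between them is β = 50°.
tan(apparent dip) = tan 53° · sin 50° = 1.0166
apparent dip = arctan 1.0166 = 45.47°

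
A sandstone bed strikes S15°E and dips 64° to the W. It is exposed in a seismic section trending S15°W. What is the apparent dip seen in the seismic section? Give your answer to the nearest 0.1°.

45.7°

The section lies 30° from the strike.
tan(apparent dip) = tan 64° · sin 30° = 1.0252
α = arctan(1.0252) = 45.71°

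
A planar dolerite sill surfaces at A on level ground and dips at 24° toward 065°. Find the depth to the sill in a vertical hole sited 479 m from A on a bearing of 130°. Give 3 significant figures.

The hole lies 65° from the dip direction, so the down-dip offset is 479 × cos 65° = 202.43 m.
Depth = down-dip offset × tan(dip) = 202.43 × tan 24° = 202.43 × 0.4452
Depth = 90.13 m

90.1 m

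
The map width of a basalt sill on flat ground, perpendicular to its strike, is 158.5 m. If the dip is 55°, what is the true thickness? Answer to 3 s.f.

True thickness t = w · sin(dip) = 158.5 × sin 55°
t = 158.5 × 0.8192 = 129.836 m

130 m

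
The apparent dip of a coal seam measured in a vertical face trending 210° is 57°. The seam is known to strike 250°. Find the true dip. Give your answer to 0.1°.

The section is 40° from the strike.
tan(true dip) = tan 57° / sin 40° = 2.3956
δ = arctan(2.3956) = 67.34°

67.3°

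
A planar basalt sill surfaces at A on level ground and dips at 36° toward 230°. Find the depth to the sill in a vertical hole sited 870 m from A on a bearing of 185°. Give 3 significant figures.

447 m

The hole lies 45° from the dip direction, so the down-dip offset is 870 × cos 45° = 615.18 m.
Depth = down-dip offset × tan(dip) = 615.18 × tan 36° = 615.18 × 0.7265
Depth = 446.96 m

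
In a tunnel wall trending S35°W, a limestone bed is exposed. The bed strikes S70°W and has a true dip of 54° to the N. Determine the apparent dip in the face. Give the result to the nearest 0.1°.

38.3°

The strike is S70°W and the section trends S35°W; the acute angle between them is β = 35°.
tan(apparent dip) = tan 54° · sin 35° = 0.7895
apparent dip = arctan 0.7895 = 38.29°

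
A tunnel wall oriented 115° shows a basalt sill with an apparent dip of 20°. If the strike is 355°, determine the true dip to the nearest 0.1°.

22.8°

β = acute angle between strike 355° and section 115° = 60°.
tan(true dip) = tan 20° / sin 60° = 0.4203
true dip = arctan 0.4203 = 22.80°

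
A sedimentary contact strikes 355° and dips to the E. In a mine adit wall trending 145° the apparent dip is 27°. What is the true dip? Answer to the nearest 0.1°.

45.5°

The section is 30° from the strike.
tan δ = tan α / sin β = tan 27° / sin 30° = 0.5095 / 0.5000 = 1.0191
true dip = arctan 1.0191 = 45.54°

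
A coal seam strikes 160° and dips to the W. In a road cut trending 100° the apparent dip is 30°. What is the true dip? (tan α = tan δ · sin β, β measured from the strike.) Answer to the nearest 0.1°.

The section is 60° from the strike.
tan(true dip) = tan 30° / sin 60° = 0.6667
true dip = arctan 0.6667 = 33.69°

33.7°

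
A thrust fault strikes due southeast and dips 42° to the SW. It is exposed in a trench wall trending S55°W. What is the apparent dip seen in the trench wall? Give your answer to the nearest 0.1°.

The section lies 80° from the strike.
tan(apparent dip) = tan 42° · sin 80° = 0.8867
apparent dip = arctan 0.8867 = 41.56°

41.6°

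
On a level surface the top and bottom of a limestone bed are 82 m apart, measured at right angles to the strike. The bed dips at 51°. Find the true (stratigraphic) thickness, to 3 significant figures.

True thickness t = w · sin(dip) = 82 × sin 51°
t = 82 × 0.7771 = 63.726 m

63.7 m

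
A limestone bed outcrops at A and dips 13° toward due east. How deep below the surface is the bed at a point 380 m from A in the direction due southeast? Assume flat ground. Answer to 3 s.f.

The hole lies 45° from the dip direction, so the down-dip offset is 380 × cos 45° = 268.70 m.
Depth = down-dip offset × tan(dip) = 268.70 × tan 13° = 268.70 × 0.2309
Depth = 62.03 m

62.0 m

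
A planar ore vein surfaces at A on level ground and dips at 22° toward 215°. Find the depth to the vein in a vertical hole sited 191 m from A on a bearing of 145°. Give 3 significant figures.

The hole lies 70° from the dip direction, so the down-dip offset is 191 × cos 70° = 65.33 m.
Depth = down-dip offset × tan(dip) = 65.33 × tan 22° = 65.33 × 0.4040
Depth = 26.39 m

26.4 m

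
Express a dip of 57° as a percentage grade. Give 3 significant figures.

grade % = 100 × tan 57° = 100 × 1.5399

154%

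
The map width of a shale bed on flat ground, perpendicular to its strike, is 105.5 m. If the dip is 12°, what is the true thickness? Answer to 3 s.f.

True thickness t = w · sin(dip) = 105.5 × sin 12°
t = 105.5 × 0.2079 = 21.935 m

21.9 m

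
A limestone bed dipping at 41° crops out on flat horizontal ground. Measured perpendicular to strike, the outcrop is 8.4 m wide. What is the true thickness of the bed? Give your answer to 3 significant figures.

True thickness t = w · sin(dip) = 8.4 × sin 41°
t = 8.4 × 0.6561 = 5.511 m

5.51 m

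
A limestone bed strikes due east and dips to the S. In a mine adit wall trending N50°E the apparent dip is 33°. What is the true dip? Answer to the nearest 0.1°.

45.3°

The section is 40° from the strike.
tan(true dip) = tan 33° / sin 40° = 1.0103
δ = arctan(1.0103) = 45.29°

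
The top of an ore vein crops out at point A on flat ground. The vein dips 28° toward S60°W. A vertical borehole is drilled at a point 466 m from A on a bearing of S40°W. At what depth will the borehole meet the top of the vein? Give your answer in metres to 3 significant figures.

The hole lies 20° from the dip direction, so the down-dip offset is 466 × cos 20° = 437.90 m.
Depth = down-dip offset × tan(dip) = 437.90 × tan 28° = 437.90 × 0.5317
Depth = 232.83 m

233 m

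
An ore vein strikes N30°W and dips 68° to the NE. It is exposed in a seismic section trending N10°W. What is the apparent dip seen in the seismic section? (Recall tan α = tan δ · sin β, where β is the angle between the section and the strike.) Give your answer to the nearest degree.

The section lies 20° from the strike.
tan(apparent dip) = tan 68° · sin 20° = 0.8465
apparent dip = arctan 0.8465 = 40.25°

40°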